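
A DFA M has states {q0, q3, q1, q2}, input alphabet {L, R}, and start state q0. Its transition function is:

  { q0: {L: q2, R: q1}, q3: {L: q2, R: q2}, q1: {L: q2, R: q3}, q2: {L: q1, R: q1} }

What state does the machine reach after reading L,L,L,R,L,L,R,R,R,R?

start at q0
read 'L': q0 → q2
read 'L': q2 → q1
read 'L': q1 → q2
read 'R': q2 → q1
read 'L': q1 → q2
read 'L': q2 → q1
read 'R': q1 → q3
read 'R': q3 → q2
read 'R': q2 → q1
read 'R': q1 → q3

q3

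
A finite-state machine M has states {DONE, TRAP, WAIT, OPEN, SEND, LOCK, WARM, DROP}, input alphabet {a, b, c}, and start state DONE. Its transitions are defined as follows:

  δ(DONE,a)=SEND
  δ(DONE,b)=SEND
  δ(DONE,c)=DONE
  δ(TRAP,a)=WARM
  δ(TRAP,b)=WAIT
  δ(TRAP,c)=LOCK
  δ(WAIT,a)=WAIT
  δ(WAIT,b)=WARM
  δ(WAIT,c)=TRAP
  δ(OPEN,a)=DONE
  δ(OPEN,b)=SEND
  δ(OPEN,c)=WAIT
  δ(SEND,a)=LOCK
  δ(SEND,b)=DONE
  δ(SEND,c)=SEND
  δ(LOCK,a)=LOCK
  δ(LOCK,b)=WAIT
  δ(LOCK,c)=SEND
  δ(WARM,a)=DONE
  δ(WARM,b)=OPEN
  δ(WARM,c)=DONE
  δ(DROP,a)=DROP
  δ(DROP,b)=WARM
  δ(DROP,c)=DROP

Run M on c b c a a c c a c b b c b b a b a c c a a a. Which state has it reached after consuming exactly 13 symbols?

start at DONE
read 'c': DONE → DONE
read 'b': DONE → SEND
read 'c': SEND → SEND
read 'a': SEND → LOCK
read 'a': LOCK → LOCK
read 'c': LOCK → SEND
read 'c': SEND → SEND
read 'a': SEND → LOCK
read 'c': LOCK → SEND
read 'b': SEND → DONE
read 'b': DONE → SEND
read 'c': SEND → SEND
read 'b': SEND → DONE
After 13 symbols: DONE.

DONE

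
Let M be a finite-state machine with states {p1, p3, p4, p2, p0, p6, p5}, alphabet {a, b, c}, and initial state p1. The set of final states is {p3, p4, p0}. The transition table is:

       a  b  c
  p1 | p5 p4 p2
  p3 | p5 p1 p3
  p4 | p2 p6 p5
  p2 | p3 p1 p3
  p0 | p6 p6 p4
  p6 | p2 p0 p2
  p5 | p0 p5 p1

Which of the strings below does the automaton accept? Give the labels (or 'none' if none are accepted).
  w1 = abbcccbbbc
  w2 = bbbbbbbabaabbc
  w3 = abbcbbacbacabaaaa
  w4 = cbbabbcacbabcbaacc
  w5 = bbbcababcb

w3, w5

w1: Trace: p1 -a-> p5 -b-> p5 -b-> p5 -c-> p1 -c-> p2 -c-> p3 -b-> p1 -b-> p4 -b-> p6 -c-> p2  → end p2, rejected
w2: Trace: p1 -b-> p4 -b-> p6 -b-> p0 -b-> p6 -b-> p0 -b-> p6 -b-> p0 -a-> p6 -b-> p0 -a-> p6 -a-> p2 -b-> p1 -b-> p4 -c-> p5  → end p5, rejected
w3: Trace: p1 -a-> p5 -b-> p5 -b-> p5 -c-> p1 -b-> p4 -b-> p6 -a-> p2 -c-> p3 -b-> p1 -a-> p5 -c-> p1 -a-> p5 -b-> p5 -a-> p0 -a-> p6 -a-> p2 -a-> p3  → end p3, accepted
w4: Trace: p1 -c-> p2 -b-> p1 -b-> p4 -a-> p2 -b-> p1 -b-> p4 -c-> p5 -a-> p0 -c-> p4 -b-> p6 -a-> p2 -b-> p1 -c-> p2 -b-> p1 -a-> p5 -a-> p0 -c-> p4 -c-> p5  → end p5, rejected
w5: Trace: p1 -b-> p4 -b-> p6 -b-> p0 -c-> p4 -a-> p2 -b-> p1 -a-> p5 -b-> p5 -c-> p1 -b-> p4  → end p4, accepted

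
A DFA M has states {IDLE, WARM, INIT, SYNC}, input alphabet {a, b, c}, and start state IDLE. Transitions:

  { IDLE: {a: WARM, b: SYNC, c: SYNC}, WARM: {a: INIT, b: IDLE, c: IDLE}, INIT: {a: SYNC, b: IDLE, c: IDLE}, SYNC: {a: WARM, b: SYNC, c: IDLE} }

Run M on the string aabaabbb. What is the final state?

SYNC

start at IDLE
read 'a': IDLE → WARM
read 'a': WARM → INIT
read 'b': INIT → IDLE
read 'a': IDLE → WARM
read 'a': WARM → INIT
read 'b': INIT → IDLE
read 'b': IDLE → SYNC
read 'b': SYNC → SYNC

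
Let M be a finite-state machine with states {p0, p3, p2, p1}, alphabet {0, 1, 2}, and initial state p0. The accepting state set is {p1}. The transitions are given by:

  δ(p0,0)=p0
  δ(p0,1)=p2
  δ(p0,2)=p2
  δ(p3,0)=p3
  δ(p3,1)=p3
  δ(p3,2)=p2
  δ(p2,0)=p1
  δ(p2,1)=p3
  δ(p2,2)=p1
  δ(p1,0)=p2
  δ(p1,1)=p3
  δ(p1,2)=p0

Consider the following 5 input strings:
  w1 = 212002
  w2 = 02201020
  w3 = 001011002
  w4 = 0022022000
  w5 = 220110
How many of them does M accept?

w1: p0 → p2 → p3 → p2 → p1 → p2 → p1  → end p1, accepted
w2: p0 → p0 → p2 → p1 → p2 → p3 → p3 → p2 → p1  → end p1, accepted
w3: p0 → p0 → p0 → p2 → p1 → p3 → p3 → p3 → p3 → p2  → end p2, rejected
w4: p0 → p0 → p0 → p2 → p1 → p2 → p1 → p0 → p0 → p0 → p0  → end p0, rejected
w5: p0 → p2 → p1 → p2 → p3 → p3 → p3  → end p3, rejected

2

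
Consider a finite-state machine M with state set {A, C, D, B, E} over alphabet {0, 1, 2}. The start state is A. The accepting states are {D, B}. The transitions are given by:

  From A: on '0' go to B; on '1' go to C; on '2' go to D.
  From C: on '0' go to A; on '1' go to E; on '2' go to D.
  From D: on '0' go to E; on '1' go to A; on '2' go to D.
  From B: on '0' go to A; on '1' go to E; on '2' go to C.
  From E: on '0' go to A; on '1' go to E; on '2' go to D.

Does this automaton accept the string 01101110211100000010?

A → B → E → E → A → C → E → E → A → D → A → C → E → A → B → A → B → A → B → E → A
End state A is not accepting.

No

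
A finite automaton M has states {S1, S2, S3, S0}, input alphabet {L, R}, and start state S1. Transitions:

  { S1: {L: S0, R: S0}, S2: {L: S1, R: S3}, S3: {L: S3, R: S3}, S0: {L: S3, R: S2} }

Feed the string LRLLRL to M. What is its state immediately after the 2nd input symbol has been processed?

S2

start at S1
read 'L': S1 → S0
read 'R': S0 → S2
After 2 symbols: S2.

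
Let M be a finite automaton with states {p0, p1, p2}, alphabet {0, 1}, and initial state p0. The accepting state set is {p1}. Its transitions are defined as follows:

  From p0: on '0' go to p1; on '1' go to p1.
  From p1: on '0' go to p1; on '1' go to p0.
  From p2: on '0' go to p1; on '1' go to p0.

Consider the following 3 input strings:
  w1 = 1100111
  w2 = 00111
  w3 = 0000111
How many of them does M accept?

w1:
  start at p0
  read '1': p0 → p1
  read '1': p1 → p0
  read '0': p0 → p1
  read '0': p1 → p1
  read '1': p1 → p0
  read '1': p0 → p1
  read '1': p1 → p0
  end p0, rejected
w2:
  start at p0
  read '0': p0 → p1
  read '0': p1 → p1
  read '1': p1 → p0
  read '1': p0 → p1
  read '1': p1 → p0
  end p0, rejected
w3:
  start at p0
  read '0': p0 → p1
  read '0': p1 → p1
  read '0': p1 → p1
  read '0': p1 → p1
  read '1': p1 → p0
  read '1': p0 → p1
  read '1': p1 → p0
  end p0, rejected

0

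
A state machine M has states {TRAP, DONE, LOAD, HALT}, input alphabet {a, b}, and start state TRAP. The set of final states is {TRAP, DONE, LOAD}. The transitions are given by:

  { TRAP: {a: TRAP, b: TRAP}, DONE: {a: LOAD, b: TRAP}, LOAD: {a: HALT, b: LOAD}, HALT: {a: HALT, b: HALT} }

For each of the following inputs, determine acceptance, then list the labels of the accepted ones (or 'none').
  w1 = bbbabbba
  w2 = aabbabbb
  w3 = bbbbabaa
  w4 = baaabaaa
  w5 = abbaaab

w1: TRAP → TRAP → TRAP → TRAP → TRAP → TRAP → TRAP → TRAP → TRAP  → end TRAP, accepted
w2: TRAP → TRAP → TRAP → TRAP → TRAP → TRAP → TRAP → TRAP → TRAP  → end TRAP, accepted
w3: TRAP → TRAP → TRAP → TRAP → TRAP → TRAP → TRAP → TRAP → TRAP  → end TRAP, accepted
w4: TRAP → TRAP → TRAP → TRAP → TRAP → TRAP → TRAP → TRAP → TRAP  → end TRAP, accepted
w5: TRAP → TRAP → TRAP → TRAP → TRAP → TRAP → TRAP → TRAP  → end TRAP, accepted

w1, w2, w3, w4, w5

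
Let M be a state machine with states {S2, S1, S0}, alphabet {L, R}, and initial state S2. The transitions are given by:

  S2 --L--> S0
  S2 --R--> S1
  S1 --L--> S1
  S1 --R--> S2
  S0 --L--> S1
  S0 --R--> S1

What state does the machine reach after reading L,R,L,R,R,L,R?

S2

start at S2
read 'L': S2 → S0
read 'R': S0 → S1
read 'L': S1 → S1
read 'R': S1 → S2
read 'R': S2 → S1
read 'L': S1 → S1
read 'R': S1 → S2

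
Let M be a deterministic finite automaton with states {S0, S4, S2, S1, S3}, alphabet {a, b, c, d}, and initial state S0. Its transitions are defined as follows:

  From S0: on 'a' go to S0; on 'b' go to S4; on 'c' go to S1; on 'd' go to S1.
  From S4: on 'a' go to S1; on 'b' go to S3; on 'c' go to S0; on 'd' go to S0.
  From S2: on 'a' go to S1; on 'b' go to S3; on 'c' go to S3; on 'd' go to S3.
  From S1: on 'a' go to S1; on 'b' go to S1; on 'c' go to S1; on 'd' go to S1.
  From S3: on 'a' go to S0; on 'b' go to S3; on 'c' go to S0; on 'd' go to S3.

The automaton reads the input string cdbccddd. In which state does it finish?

start at S0
read 'c': S0 → S1
read 'd': S1 → S1
read 'b': S1 → S1
read 'c': S1 → S1
read 'c': S1 → S1
read 'd': S1 → S1
read 'd': S1 → S1
read 'd': S1 → S1

S1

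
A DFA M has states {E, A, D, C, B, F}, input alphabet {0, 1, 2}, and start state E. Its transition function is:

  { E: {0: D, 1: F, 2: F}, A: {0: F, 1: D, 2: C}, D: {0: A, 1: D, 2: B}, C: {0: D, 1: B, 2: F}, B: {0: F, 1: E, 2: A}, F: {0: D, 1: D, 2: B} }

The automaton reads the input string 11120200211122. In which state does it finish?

A

E → F → D → D → B → F → B → F → D → B → E → F → D → B → A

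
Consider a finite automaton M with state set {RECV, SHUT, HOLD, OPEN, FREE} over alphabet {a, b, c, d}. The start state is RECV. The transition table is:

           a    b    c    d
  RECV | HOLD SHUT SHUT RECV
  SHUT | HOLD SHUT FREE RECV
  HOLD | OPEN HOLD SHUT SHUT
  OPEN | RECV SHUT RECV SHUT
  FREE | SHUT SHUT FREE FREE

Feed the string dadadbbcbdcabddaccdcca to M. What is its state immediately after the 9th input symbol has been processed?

SHUT

start at RECV
read 'd': RECV → RECV
read 'a': RECV → HOLD
read 'd': HOLD → SHUT
read 'a': SHUT → HOLD
read 'd': HOLD → SHUT
read 'b': SHUT → SHUT
read 'b': SHUT → SHUT
read 'c': SHUT → FREE
read 'b': FREE → SHUT
After 9 symbols: SHUT.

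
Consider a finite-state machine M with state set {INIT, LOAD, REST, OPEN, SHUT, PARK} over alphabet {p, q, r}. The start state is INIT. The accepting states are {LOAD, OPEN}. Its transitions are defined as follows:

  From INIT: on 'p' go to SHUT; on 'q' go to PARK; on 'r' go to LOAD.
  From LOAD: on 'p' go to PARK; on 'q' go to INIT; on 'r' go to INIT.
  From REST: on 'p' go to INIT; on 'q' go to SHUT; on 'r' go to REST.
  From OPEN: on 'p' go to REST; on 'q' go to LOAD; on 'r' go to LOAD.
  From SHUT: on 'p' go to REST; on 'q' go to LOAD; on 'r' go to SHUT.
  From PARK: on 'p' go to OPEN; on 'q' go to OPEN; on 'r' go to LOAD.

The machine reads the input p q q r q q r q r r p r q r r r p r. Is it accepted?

start at INIT
read 'p': INIT → SHUT
read 'q': SHUT → LOAD
read 'q': LOAD → INIT
read 'r': INIT → LOAD
read 'q': LOAD → INIT
read 'q': INIT → PARK
read 'r': PARK → LOAD
read 'q': LOAD → INIT
read 'r': INIT → LOAD
read 'r': LOAD → INIT
read 'p': INIT → SHUT
read 'r': SHUT → SHUT
read 'q': SHUT → LOAD
read 'r': LOAD → INIT
read 'r': INIT → LOAD
read 'r': LOAD → INIT
read 'p': INIT → SHUT
read 'r': SHUT → SHUT
End state SHUT is not accepting.

No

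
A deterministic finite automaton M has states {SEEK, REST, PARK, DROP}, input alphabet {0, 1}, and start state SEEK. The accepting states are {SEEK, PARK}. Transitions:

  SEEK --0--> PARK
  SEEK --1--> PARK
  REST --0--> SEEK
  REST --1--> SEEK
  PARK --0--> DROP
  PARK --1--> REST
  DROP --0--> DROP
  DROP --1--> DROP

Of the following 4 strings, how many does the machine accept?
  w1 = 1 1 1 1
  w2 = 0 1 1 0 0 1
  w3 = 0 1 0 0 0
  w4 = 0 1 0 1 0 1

1

w1: SEEK → PARK → REST → SEEK → PARK  → end PARK, accepted
w2: SEEK → PARK → REST → SEEK → PARK → DROP → DROP  → end DROP, rejected
w3: SEEK → PARK → REST → SEEK → PARK → DROP  → end DROP, rejected
w4: SEEK → PARK → REST → SEEK → PARK → DROP → DROP  → end DROP, rejected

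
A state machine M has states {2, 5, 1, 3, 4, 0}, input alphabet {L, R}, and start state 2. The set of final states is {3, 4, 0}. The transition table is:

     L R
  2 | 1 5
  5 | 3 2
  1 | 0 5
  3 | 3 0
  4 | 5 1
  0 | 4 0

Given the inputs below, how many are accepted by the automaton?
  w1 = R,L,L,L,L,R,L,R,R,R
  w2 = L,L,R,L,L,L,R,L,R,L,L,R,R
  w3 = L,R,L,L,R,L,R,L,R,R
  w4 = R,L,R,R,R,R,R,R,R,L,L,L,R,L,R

w1: 2 → 5 → 3 → 3 → 3 → 3 → 0 → 4 → 1 → 5 → 2  → end 2, rejected
w2: 2 → 1 → 0 → 0 → 4 → 5 → 3 → 0 → 4 → 1 → 0 → 4 → 1 → 5  → end 5, rejected
w3: 2 → 1 → 5 → 3 → 3 → 0 → 4 → 1 → 0 → 0 → 0  → end 0, accepted
w4: 2 → 5 → 3 → 0 → 0 → 0 → 0 → 0 → 0 → 0 → 4 → 5 → 3 → 0 → 4 → 1  → end 1, rejected

1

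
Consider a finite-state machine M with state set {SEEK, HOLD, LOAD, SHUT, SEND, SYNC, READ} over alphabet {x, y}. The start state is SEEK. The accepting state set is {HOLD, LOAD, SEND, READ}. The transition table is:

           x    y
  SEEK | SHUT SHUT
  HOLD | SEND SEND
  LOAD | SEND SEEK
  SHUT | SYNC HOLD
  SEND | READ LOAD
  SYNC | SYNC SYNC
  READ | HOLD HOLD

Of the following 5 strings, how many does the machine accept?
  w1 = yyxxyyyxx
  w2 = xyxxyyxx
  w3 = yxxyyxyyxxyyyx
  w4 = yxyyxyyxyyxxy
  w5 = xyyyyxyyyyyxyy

w1:
  start at SEEK
  read 'y': SEEK → SHUT
  read 'y': SHUT → HOLD
  read 'x': HOLD → SEND
  read 'x': SEND → READ
  read 'y': READ → HOLD
  read 'y': HOLD → SEND
  read 'y': SEND → LOAD
  read 'x': LOAD → SEND
  read 'x': SEND → READ
  end READ, accepted
w2:
  start at SEEK
  read 'x': SEEK → SHUT
  read 'y': SHUT → HOLD
  read 'x': HOLD → SEND
  read 'x': SEND → READ
  read 'y': READ → HOLD
  read 'y': HOLD → SEND
  read 'x': SEND → READ
  read 'x': READ → HOLD
  end HOLD, accepted
w3:
  start at SEEK
  read 'y': SEEK → SHUT
  read 'x': SHUT → SYNC
  read 'x': SYNC → SYNC
  read 'y': SYNC → SYNC
  read 'y': SYNC → SYNC
  read 'x': SYNC → SYNC
  read 'y': SYNC → SYNC
  read 'y': SYNC → SYNC
  read 'x': SYNC → SYNC
  read 'x': SYNC → SYNC
  read 'y': SYNC → SYNC
  read 'y': SYNC → SYNC
  read 'y': SYNC → SYNC
  read 'x': SYNC → SYNC
  end SYNC, rejected
w4:
  start at SEEK
  read 'y': SEEK → SHUT
  read 'x': SHUT → SYNC
  read 'y': SYNC → SYNC
  read 'y': SYNC → SYNC
  read 'x': SYNC → SYNC
  read 'y': SYNC → SYNC
  read 'y': SYNC → SYNC
  read 'x': SYNC → SYNC
  read 'y': SYNC → SYNC
  read 'y': SYNC → SYNC
  read 'x': SYNC → SYNC
  read 'x': SYNC → SYNC
  read 'y': SYNC → SYNC
  end SYNC, rejected
w5:
  start at SEEK
  read 'x': SEEK → SHUT
  read 'y': SHUT → HOLD
  read 'y': HOLD → SEND
  read 'y': SEND → LOAD
  read 'y': LOAD → SEEK
  read 'x': SEEK → SHUT
  read 'y': SHUT → HOLD
  read 'y': HOLD → SEND
  read 'y': SEND → LOAD
  read 'y': LOAD → SEEK
  read 'y': SEEK → SHUT
  read 'x': SHUT → SYNC
  read 'y': SYNC → SYNC
  read 'y': SYNC → SYNC
  end SYNC, rejected

2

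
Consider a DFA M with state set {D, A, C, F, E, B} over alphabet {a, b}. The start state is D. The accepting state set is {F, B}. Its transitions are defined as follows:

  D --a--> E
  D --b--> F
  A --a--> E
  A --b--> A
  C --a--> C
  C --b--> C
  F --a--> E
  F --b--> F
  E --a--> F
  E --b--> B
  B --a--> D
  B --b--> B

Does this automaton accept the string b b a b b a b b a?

No

Trace: D -b-> F -b-> F -a-> E -b-> B -b-> B -a-> D -b-> F -b-> F -a-> E
End state E is not accepting.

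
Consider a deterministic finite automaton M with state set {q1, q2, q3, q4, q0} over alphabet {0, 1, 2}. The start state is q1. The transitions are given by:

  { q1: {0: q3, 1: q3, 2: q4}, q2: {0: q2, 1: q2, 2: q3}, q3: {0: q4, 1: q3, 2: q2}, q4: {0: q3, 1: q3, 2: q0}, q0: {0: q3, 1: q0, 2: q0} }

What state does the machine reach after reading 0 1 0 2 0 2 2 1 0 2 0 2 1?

q1 → q3 → q3 → q4 → q0 → q3 → q2 → q3 → q3 → q4 → q0 → q3 → q2 → q2

q2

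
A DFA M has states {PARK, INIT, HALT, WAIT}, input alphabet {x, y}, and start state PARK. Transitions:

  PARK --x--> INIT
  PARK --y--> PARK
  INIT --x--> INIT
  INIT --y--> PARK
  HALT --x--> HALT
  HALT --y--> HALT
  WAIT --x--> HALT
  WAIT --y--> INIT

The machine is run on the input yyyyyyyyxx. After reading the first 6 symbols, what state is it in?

PARK

start at PARK
read 'y': PARK → PARK
read 'y': PARK → PARK
read 'y': PARK → PARK
read 'y': PARK → PARK
read 'y': PARK → PARK
read 'y': PARK → PARK
After 6 symbols: PARK.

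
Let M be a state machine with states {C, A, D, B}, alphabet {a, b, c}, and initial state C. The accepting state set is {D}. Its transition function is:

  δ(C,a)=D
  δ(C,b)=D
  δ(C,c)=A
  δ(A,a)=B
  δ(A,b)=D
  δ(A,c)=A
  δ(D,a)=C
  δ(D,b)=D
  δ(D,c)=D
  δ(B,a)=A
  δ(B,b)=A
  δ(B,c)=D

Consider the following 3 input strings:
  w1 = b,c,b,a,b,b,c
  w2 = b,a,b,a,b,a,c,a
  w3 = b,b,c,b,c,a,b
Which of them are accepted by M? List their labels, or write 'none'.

w1: Trace: C -b-> D -c-> D -b-> D -a-> C -b-> D -b-> D -c-> D  → end D, accepted
w2: Trace: C -b-> D -a-> C -b-> D -a-> C -b-> D -a-> C -c-> A -a-> B  → end B, rejected
w3: Trace: C -b-> D -b-> D -c-> D -b-> D -c-> D -a-> C -b-> D  → end D, accepted

w1, w3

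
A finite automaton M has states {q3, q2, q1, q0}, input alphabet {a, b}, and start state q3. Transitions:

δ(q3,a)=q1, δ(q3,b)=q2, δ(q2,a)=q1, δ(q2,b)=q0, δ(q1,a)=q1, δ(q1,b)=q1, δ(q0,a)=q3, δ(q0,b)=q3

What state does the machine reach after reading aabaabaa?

start at q3
read 'a': q3 → q1
read 'a': q1 → q1
read 'b': q1 → q1
read 'a': q1 → q1
read 'a': q1 → q1
read 'b': q1 → q1
read 'a': q1 → q1
read 'a': q1 → q1

q1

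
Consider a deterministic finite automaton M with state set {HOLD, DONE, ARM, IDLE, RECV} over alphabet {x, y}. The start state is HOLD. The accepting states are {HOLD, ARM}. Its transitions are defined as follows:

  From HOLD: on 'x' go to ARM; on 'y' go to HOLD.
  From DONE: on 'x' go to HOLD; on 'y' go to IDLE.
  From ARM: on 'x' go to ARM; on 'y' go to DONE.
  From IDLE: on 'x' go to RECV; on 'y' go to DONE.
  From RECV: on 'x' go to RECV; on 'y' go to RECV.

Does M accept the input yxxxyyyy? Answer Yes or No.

Trace: HOLD -y-> HOLD -x-> ARM -x-> ARM -x-> ARM -y-> DONE -y-> IDLE -y-> DONE -y-> IDLE
End state IDLE is not accepting.

No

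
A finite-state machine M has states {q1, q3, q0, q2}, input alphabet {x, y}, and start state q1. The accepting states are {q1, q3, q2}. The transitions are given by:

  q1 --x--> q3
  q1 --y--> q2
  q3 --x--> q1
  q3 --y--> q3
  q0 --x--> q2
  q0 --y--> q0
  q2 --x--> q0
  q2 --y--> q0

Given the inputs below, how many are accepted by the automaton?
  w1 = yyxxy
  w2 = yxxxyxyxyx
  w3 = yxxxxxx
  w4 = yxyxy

2

w1: q1 → q2 → q0 → q2 → q0 → q0  → end q0, rejected
w2: q1 → q2 → q0 → q2 → q0 → q0 → q2 → q0 → q2 → q0 → q2  → end q2, accepted
w3: q1 → q2 → q0 → q2 → q0 → q2 → q0 → q2  → end q2, accepted
w4: q1 → q2 → q0 → q0 → q2 → q0  → end q0, rejected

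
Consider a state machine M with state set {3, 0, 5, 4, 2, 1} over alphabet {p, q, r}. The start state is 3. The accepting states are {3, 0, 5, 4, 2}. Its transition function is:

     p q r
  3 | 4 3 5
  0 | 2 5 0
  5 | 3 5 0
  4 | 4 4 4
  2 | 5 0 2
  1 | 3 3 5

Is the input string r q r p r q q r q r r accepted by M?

start at 3
read 'r': 3 → 5
read 'q': 5 → 5
read 'r': 5 → 0
read 'p': 0 → 2
read 'r': 2 → 2
read 'q': 2 → 0
read 'q': 0 → 5
read 'r': 5 → 0
read 'q': 0 → 5
read 'r': 5 → 0
read 'r': 0 → 0
End state 0 is accepting.

Yes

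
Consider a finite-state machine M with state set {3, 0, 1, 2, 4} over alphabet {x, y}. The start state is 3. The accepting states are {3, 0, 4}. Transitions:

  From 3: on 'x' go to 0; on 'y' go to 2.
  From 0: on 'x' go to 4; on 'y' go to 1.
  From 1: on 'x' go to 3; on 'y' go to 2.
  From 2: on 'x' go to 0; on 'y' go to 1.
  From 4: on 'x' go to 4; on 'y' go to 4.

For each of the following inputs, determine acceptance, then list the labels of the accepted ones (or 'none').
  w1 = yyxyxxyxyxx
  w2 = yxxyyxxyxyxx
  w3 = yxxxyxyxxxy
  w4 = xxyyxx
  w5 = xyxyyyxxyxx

w1, w2, w3, w4, w5

w1: Trace: 3 -y-> 2 -y-> 1 -x-> 3 -y-> 2 -x-> 0 -x-> 4 -y-> 4 -x-> 4 -y-> 4 -x-> 4 -x-> 4  → end 4, accepted
w2: Trace: 3 -y-> 2 -x-> 0 -x-> 4 -y-> 4 -y-> 4 -x-> 4 -x-> 4 -y-> 4 -x-> 4 -y-> 4 -x-> 4 -x-> 4  → end 4, accepted
w3: Trace: 3 -y-> 2 -x-> 0 -x-> 4 -x-> 4 -y-> 4 -x-> 4 -y-> 4 -x-> 4 -x-> 4 -x-> 4 -y-> 4  → end 4, accepted
w4: Trace: 3 -x-> 0 -x-> 4 -y-> 4 -y-> 4 -x-> 4 -x-> 4  → end 4, accepted
w5: Trace: 3 -x-> 0 -y-> 1 -x-> 3 -y-> 2 -y-> 1 -y-> 2 -x-> 0 -x-> 4 -y-> 4 -x-> 4 -x-> 4  → end 4, accepted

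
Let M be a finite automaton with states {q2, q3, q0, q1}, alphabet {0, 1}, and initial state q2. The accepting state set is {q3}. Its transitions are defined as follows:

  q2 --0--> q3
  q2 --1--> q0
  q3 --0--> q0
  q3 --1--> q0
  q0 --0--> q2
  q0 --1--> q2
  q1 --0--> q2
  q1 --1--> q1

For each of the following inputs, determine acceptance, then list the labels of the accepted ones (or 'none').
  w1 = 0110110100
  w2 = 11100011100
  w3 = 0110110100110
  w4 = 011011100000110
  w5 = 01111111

w1, w3, w4

w1:
  start at q2
  read '0': q2 → q3
  read '1': q3 → q0
  read '1': q0 → q2
  read '0': q2 → q3
  read '1': q3 → q0
  read '1': q0 → q2
  read '0': q2 → q3
  read '1': q3 → q0
  read '0': q0 → q2
  read '0': q2 → q3
  end q3, accepted
w2:
  start at q2
  read '1': q2 → q0
  read '1': q0 → q2
  read '1': q2 → q0
  read '0': q0 → q2
  read '0': q2 → q3
  read '0': q3 → q0
  read '1': q0 → q2
  read '1': q2 → q0
  read '1': q0 → q2
  read '0': q2 → q3
  read '0': q3 → q0
  end q0, rejected
w3:
  start at q2
  read '0': q2 → q3
  read '1': q3 → q0
  read '1': q0 → q2
  read '0': q2 → q3
  read '1': q3 → q0
  read '1': q0 → q2
  read '0': q2 → q3
  read '1': q3 → q0
  read '0': q0 → q2
  read '0': q2 → q3
  read '1': q3 → q0
  read '1': q0 → q2
  read '0': q2 → q3
  end q3, accepted
w4:
  start at q2
  read '0': q2 → q3
  read '1': q3 → q0
  read '1': q0 → q2
  read '0': q2 → q3
  read '1': q3 → q0
  read '1': q0 → q2
  read '1': q2 → q0
  read '0': q0 → q2
  read '0': q2 → q3
  read '0': q3 → q0
  read '0': q0 → q2
  read '0': q2 → q3
  read '1': q3 → q0
  read '1': q0 → q2
  read '0': q2 → q3
  end q3, accepted
w5:
  start at q2
  read '0': q2 → q3
  read '1': q3 → q0
  read '1': q0 → q2
  read '1': q2 → q0
  read '1': q0 → q2
  read '1': q2 → q0
  read '1': q0 → q2
  read '1': q2 → q0
  end q0, rejected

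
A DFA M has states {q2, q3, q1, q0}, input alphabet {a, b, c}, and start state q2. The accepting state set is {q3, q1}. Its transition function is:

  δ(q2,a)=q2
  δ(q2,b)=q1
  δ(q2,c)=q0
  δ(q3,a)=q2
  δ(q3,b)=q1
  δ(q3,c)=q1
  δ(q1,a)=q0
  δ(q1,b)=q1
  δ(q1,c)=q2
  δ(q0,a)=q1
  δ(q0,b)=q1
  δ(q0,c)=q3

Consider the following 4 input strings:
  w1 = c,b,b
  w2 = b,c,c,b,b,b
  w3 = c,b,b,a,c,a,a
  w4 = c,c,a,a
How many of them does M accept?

w1: Trace: q2 -c-> q0 -b-> q1 -b-> q1  → end q1, accepted
w2: Trace: q2 -b-> q1 -c-> q2 -c-> q0 -b-> q1 -b-> q1 -b-> q1  → end q1, accepted
w3: Trace: q2 -c-> q0 -b-> q1 -b-> q1 -a-> q0 -c-> q3 -a-> q2 -a-> q2  → end q2, rejected
w4: Trace: q2 -c-> q0 -c-> q3 -a-> q2 -a-> q2  → end q2, rejected

2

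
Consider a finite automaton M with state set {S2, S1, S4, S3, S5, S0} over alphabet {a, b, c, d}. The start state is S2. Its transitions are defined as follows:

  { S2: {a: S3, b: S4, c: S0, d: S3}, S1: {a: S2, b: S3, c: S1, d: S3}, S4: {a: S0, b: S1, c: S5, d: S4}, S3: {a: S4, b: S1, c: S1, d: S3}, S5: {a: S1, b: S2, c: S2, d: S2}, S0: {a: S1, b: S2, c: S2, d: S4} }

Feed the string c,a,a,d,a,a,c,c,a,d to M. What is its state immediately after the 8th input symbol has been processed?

start at S2
read 'c': S2 → S0
read 'a': S0 → S1
read 'a': S1 → S2
read 'd': S2 → S3
read 'a': S3 → S4
read 'a': S4 → S0
read 'c': S0 → S2
read 'c': S2 → S0
After 8 symbols: S0.

S0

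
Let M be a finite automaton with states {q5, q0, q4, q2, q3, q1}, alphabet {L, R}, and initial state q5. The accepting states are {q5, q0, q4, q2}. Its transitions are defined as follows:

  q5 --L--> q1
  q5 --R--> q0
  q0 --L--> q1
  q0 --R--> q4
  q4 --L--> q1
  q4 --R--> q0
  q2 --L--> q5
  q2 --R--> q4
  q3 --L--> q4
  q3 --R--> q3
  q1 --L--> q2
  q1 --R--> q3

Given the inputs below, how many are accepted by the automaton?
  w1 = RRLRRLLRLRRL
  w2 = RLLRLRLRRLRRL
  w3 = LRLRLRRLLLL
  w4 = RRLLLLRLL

2

w1: Trace: q5 -R-> q0 -R-> q4 -L-> q1 -R-> q3 -R-> q3 -L-> q4 -L-> q1 -R-> q3 -L-> q4 -R-> q0 -R-> q4 -L-> q1  → end q1, rejected
w2: Trace: q5 -R-> q0 -L-> q1 -L-> q2 -R-> q4 -L-> q1 -R-> q3 -L-> q4 -R-> q0 -R-> q4 -L-> q1 -R-> q3 -R-> q3 -L-> q4  → end q4, accepted
w3: Trace: q5 -L-> q1 -R-> q3 -L-> q4 -R-> q0 -L-> q1 -R-> q3 -R-> q3 -L-> q4 -L-> q1 -L-> q2 -L-> q5  → end q5, accepted
w4: Trace: q5 -R-> q0 -R-> q4 -L-> q1 -L-> q2 -L-> q5 -L-> q1 -R-> q3 -L-> q4 -L-> q1  → end q1, rejected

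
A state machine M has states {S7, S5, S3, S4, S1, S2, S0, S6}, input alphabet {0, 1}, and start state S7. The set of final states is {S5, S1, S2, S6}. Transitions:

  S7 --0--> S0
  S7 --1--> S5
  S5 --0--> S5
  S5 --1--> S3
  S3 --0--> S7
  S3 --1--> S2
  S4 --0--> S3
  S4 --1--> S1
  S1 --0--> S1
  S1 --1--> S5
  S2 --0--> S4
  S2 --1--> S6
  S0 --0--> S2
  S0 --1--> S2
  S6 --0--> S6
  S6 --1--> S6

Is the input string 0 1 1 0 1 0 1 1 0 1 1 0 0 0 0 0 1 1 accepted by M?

Yes

S7 → S0 → S2 → S6 → S6 → S6 → S6 → S6 → S6 → S6 → S6 → S6 → S6 → S6 → S6 → S6 → S6 → S6 → S6
End state S6 is accepting.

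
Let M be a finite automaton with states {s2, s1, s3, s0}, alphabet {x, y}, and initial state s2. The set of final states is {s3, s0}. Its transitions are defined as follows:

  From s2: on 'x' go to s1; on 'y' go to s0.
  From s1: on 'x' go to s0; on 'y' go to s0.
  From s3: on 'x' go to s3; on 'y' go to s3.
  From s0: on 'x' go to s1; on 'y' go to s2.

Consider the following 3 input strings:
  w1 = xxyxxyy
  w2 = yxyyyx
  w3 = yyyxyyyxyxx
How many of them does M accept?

w1: s2 → s1 → s0 → s2 → s1 → s0 → s2 → s0  → end s0, accepted
w2: s2 → s0 → s1 → s0 → s2 → s0 → s1  → end s1, rejected
w3: s2 → s0 → s2 → s0 → s1 → s0 → s2 → s0 → s1 → s0 → s1 → s0  → end s0, accepted

2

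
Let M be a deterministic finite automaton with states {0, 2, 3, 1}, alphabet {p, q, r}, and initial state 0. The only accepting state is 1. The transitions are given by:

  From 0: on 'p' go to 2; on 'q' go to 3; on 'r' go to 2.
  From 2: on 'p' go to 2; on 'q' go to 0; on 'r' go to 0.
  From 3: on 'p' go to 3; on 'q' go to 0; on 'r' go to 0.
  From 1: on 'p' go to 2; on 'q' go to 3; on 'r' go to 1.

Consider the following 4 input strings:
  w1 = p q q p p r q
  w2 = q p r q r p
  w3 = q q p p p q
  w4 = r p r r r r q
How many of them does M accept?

0

w1:
  start at 0
  read 'p': 0 → 2
  read 'q': 2 → 0
  read 'q': 0 → 3
  read 'p': 3 → 3
  read 'p': 3 → 3
  read 'r': 3 → 0
  read 'q': 0 → 3
  end 3, rejected
w2:
  start at 0
  read 'q': 0 → 3
  read 'p': 3 → 3
  read 'r': 3 → 0
  read 'q': 0 → 3
  read 'r': 3 → 0
  read 'p': 0 → 2
  end 2, rejected
w3:
  start at 0
  read 'q': 0 → 3
  read 'q': 3 → 0
  read 'p': 0 → 2
  read 'p': 2 → 2
  read 'p': 2 → 2
  read 'q': 2 → 0
  end 0, rejected
w4:
  start at 0
  read 'r': 0 → 2
  read 'p': 2 → 2
  read 'r': 2 → 0
  read 'r': 0 → 2
  read 'r': 2 → 0
  read 'r': 0 → 2
  read 'q': 2 → 0
  end 0, rejected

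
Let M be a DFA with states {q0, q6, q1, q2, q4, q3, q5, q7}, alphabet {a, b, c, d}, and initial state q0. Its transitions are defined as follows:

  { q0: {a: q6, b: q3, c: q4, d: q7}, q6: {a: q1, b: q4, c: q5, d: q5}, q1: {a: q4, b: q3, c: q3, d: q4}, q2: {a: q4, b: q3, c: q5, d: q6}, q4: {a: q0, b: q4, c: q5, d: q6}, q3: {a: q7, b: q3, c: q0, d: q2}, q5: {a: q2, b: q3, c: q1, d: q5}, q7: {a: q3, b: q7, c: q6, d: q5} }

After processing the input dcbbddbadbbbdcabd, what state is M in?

q0 → q7 → q6 → q4 → q4 → q6 → q5 → q3 → q7 → q5 → q3 → q3 → q3 → q2 → q5 → q2 → q3 → q2

q2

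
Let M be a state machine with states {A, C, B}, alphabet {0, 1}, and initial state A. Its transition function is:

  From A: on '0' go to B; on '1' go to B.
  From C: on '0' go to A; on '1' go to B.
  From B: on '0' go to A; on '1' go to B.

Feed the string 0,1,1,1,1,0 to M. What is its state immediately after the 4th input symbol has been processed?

A → B → B → B → B
After 4 symbols: B.

B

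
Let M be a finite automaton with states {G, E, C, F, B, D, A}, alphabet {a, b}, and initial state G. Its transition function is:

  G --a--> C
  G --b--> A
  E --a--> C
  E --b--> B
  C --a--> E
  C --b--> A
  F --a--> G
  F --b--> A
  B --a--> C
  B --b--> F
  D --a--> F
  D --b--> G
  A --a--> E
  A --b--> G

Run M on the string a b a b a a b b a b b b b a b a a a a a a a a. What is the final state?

C

G → C → A → E → B → C → E → B → F → G → A → G → A → G → C → A → E → C → E → C → E → C → E → C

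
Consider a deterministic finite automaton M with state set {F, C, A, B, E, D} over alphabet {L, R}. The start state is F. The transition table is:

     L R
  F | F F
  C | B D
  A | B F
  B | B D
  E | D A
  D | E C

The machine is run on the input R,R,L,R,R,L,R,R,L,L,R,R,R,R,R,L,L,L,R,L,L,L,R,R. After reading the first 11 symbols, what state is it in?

F

F → F → F → F → F → F → F → F → F → F → F → F
After 11 symbols: F.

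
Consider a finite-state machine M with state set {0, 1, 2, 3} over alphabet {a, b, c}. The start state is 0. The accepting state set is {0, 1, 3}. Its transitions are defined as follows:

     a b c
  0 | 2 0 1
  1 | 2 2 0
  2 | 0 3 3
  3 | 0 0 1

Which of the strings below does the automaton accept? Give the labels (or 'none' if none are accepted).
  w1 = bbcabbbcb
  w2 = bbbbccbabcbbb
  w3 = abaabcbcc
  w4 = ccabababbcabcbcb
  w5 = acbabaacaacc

w2, w3, w4, w5

w1: 0 → 0 → 0 → 1 → 2 → 3 → 0 → 0 → 1 → 2  → end 2, rejected
w2: 0 → 0 → 0 → 0 → 0 → 1 → 0 → 0 → 2 → 3 → 1 → 2 → 3 → 0  → end 0, accepted
w3: 0 → 2 → 3 → 0 → 2 → 3 → 1 → 2 → 3 → 1  → end 1, accepted
w4: 0 → 1 → 0 → 2 → 3 → 0 → 0 → 2 → 3 → 0 → 1 → 2 → 3 → 1 → 2 → 3 → 0  → end 0, accepted
w5: 0 → 2 → 3 → 0 → 2 → 3 → 0 → 2 → 3 → 0 → 2 → 3 → 1  → end 1, accepted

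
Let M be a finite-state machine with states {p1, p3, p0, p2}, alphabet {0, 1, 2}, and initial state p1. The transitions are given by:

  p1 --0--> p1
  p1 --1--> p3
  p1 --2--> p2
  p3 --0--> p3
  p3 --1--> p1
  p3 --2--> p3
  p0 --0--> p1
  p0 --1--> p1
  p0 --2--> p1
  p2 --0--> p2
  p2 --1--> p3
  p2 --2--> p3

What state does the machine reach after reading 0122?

Trace: p1 -0-> p1 -1-> p3 -2-> p3 -2-> p3

p3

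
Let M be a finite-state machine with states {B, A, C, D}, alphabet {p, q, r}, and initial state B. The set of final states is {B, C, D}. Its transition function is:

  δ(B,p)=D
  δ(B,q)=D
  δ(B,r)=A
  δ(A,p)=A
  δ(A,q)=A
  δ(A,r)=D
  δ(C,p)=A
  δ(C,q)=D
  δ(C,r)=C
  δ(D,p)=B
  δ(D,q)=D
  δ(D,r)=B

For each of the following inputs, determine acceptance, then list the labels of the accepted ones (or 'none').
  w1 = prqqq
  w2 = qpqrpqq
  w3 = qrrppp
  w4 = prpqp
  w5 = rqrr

w1, w2, w4, w5

w1:
  start at B
  read 'p': B → D
  read 'r': D → B
  read 'q': B → D
  read 'q': D → D
  read 'q': D → D
  end D, accepted
w2:
  start at B
  read 'q': B → D
  read 'p': D → B
  read 'q': B → D
  read 'r': D → B
  read 'p': B → D
  read 'q': D → D
  read 'q': D → D
  end D, accepted
w3:
  start at B
  read 'q': B → D
  read 'r': D → B
  read 'r': B → A
  read 'p': A → A
  read 'p': A → A
  read 'p': A → A
  end A, rejected
w4:
  start at B
  read 'p': B → D
  read 'r': D → B
  read 'p': B → D
  read 'q': D → D
  read 'p': D → B
  end B, accepted
w5:
  start at B
  read 'r': B → A
  read 'q': A → A
  read 'r': A → D
  read 'r': D → B
  end B, accepted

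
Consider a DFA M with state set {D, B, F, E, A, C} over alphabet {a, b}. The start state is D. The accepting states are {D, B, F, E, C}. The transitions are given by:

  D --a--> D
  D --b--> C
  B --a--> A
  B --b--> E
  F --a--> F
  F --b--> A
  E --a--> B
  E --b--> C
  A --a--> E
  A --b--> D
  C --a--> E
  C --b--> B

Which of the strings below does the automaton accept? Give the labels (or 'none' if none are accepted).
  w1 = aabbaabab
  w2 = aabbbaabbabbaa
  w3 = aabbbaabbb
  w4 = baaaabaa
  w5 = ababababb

w1: D → D → D → C → B → A → E → C → E → C  → end C, accepted
w2: D → D → D → C → B → E → B → A → D → C → E → C → B → A → E  → end E, accepted
w3: D → D → D → C → B → E → B → A → D → C → B  → end B, accepted
w4: D → C → E → B → A → E → C → E → B  → end B, accepted
w5: D → D → C → E → C → E → C → E → C → B  → end B, accepted

w1, w2, w3, w4, w5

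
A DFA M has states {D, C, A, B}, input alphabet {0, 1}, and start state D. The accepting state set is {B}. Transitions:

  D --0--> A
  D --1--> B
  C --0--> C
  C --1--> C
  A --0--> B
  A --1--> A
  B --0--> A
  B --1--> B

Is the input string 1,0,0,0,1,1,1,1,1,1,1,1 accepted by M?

No

start at D
read '1': D → B
read '0': B → A
read '0': A → B
read '0': B → A
read '1': A → A
read '1': A → A
read '1': A → A
read '1': A → A
read '1': A → A
read '1': A → A
read '1': A → A
read '1': A → A
End state A is not accepting.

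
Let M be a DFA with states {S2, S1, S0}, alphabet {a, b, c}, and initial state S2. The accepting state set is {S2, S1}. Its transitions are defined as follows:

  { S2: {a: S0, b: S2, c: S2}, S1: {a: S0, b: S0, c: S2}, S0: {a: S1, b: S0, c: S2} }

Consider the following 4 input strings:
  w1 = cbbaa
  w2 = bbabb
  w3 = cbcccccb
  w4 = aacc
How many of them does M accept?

3

w1: S2 → S2 → S2 → S2 → S0 → S1  → end S1, accepted
w2: S2 → S2 → S2 → S0 → S0 → S0  → end S0, rejected
w3: S2 → S2 → S2 → S2 → S2 → S2 → S2 → S2 → S2  → end S2, accepted
w4: S2 → S0 → S1 → S2 → S2  → end S2, accepted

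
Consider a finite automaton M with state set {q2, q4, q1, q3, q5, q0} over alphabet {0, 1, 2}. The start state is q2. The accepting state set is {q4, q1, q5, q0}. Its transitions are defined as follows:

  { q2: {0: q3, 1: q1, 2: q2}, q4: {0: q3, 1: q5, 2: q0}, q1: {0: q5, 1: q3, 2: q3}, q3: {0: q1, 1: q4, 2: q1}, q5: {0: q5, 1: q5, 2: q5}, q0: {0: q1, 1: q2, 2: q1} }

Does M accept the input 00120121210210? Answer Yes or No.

Yes

start at q2
read '0': q2 → q3
read '0': q3 → q1
read '1': q1 → q3
read '2': q3 → q1
read '0': q1 → q5
read '1': q5 → q5
read '2': q5 → q5
read '1': q5 → q5
read '2': q5 → q5
read '1': q5 → q5
read '0': q5 → q5
read '2': q5 → q5
read '1': q5 → q5
read '0': q5 → q5
End state q5 is accepting.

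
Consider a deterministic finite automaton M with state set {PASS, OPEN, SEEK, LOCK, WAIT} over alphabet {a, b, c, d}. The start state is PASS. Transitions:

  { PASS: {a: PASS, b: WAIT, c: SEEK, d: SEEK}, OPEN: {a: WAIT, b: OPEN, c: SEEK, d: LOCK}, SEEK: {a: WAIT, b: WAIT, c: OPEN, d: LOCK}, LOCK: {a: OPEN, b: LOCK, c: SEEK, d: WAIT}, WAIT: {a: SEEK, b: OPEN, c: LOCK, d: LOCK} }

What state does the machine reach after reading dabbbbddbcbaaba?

PASS → SEEK → WAIT → OPEN → OPEN → OPEN → OPEN → LOCK → WAIT → OPEN → SEEK → WAIT → SEEK → WAIT → OPEN → WAIT

WAIT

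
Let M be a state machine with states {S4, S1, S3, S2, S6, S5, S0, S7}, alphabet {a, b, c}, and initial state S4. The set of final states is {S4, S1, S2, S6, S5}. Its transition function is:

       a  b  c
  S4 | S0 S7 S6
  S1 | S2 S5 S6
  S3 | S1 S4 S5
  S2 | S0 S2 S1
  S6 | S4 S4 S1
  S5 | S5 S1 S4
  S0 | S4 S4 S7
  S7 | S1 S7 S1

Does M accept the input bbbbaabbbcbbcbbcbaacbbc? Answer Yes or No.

S4 → S7 → S7 → S7 → S7 → S1 → S2 → S2 → S2 → S2 → S1 → S5 → S1 → S6 → S4 → S7 → S1 → S5 → S5 → S5 → S4 → S7 → S7 → S1
End state S1 is accepting.

Yes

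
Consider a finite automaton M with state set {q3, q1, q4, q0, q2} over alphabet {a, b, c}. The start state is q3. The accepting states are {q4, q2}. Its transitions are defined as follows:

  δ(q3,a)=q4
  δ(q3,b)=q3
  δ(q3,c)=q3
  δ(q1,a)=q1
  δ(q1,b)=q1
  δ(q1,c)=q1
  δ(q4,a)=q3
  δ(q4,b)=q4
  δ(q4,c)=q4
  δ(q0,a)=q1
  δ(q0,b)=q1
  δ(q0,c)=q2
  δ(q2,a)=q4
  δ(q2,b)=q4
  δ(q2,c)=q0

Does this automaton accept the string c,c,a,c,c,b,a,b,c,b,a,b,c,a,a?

Yes

start at q3
read 'c': q3 → q3
read 'c': q3 → q3
read 'a': q3 → q4
read 'c': q4 → q4
read 'c': q4 → q4
read 'b': q4 → q4
read 'a': q4 → q3
read 'b': q3 → q3
read 'c': q3 → q3
read 'b': q3 → q3
read 'a': q3 → q4
read 'b': q4 → q4
read 'c': q4 → q4
read 'a': q4 → q3
read 'a': q3 → q4
End state q4 is accepting.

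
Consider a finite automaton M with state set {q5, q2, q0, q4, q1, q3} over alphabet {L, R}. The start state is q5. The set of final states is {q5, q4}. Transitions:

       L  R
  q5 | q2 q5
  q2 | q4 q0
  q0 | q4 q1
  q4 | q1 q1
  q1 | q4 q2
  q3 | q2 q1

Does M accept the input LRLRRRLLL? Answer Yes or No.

Yes

Trace: q5 -L-> q2 -R-> q0 -L-> q4 -R-> q1 -R-> q2 -R-> q0 -L-> q4 -L-> q1 -L-> q4
End state q4 is accepting.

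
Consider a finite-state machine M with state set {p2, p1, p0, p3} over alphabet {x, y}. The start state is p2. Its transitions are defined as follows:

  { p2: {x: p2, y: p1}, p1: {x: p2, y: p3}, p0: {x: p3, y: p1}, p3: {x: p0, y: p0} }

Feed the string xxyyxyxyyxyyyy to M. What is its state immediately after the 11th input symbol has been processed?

p1

p2 → p2 → p2 → p1 → p3 → p0 → p1 → p2 → p1 → p3 → p0 → p1
After 11 symbols: p1.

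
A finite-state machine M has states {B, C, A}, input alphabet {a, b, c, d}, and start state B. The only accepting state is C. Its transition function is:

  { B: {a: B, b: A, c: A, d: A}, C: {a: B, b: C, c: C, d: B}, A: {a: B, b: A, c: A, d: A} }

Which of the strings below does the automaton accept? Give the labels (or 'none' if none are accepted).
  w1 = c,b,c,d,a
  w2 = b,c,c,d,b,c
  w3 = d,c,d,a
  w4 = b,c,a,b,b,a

w1: B → A → A → A → A → B  → end B, rejected
w2: B → A → A → A → A → A → A  → end A, rejected
w3: B → A → A → A → B  → end B, rejected
w4: B → A → A → B → A → A → B  → end B, rejected

none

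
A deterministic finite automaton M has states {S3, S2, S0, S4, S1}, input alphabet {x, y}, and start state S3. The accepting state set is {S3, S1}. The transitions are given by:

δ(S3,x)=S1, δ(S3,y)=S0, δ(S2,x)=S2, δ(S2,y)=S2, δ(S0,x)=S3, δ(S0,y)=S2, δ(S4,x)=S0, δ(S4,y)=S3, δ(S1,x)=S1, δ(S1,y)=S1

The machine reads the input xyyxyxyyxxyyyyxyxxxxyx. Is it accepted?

Trace: S3 -x-> S1 -y-> S1 -y-> S1 -x-> S1 -y-> S1 -x-> S1 -y-> S1 -y-> S1 -x-> S1 -x-> S1 -y-> S1 -y-> S1 -y-> S1 -y-> S1 -x-> S1 -y-> S1 -x-> S1 -x-> S1 -x-> S1 -x-> S1 -y-> S1 -x-> S1
End state S1 is accepting.

Yes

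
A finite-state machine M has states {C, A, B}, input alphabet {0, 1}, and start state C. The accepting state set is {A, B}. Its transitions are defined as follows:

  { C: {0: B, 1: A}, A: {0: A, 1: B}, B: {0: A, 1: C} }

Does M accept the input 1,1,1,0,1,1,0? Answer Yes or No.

C → A → B → C → B → C → A → A
End state A is accepting.

Yes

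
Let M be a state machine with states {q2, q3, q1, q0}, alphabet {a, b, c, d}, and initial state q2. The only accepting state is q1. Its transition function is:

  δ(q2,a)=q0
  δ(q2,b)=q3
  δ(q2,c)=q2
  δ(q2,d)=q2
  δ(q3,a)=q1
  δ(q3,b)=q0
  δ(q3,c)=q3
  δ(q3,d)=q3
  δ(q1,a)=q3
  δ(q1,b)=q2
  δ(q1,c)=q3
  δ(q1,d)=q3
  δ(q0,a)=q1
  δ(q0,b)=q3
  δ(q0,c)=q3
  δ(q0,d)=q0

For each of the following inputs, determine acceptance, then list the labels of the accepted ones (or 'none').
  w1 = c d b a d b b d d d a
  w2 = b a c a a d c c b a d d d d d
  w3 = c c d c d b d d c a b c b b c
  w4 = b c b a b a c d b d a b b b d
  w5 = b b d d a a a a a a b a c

w1

w1: q2 → q2 → q2 → q3 → q1 → q3 → q0 → q3 → q3 → q3 → q3 → q1  → end q1, accepted
w2: q2 → q3 → q1 → q3 → q1 → q3 → q3 → q3 → q3 → q0 → q1 → q3 → q3 → q3 → q3 → q3  → end q3, rejected
w3: q2 → q2 → q2 → q2 → q2 → q2 → q3 → q3 → q3 → q3 → q1 → q2 → q2 → q3 → q0 → q3  → end q3, rejected
w4: q2 → q3 → q3 → q0 → q1 → q2 → q0 → q3 → q3 → q0 → q0 → q1 → q2 → q3 → q0 → q0  → end q0, rejected
w5: q2 → q3 → q0 → q0 → q0 → q1 → q3 → q1 → q3 → q1 → q3 → q0 → q1 → q3  → end q3, rejected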